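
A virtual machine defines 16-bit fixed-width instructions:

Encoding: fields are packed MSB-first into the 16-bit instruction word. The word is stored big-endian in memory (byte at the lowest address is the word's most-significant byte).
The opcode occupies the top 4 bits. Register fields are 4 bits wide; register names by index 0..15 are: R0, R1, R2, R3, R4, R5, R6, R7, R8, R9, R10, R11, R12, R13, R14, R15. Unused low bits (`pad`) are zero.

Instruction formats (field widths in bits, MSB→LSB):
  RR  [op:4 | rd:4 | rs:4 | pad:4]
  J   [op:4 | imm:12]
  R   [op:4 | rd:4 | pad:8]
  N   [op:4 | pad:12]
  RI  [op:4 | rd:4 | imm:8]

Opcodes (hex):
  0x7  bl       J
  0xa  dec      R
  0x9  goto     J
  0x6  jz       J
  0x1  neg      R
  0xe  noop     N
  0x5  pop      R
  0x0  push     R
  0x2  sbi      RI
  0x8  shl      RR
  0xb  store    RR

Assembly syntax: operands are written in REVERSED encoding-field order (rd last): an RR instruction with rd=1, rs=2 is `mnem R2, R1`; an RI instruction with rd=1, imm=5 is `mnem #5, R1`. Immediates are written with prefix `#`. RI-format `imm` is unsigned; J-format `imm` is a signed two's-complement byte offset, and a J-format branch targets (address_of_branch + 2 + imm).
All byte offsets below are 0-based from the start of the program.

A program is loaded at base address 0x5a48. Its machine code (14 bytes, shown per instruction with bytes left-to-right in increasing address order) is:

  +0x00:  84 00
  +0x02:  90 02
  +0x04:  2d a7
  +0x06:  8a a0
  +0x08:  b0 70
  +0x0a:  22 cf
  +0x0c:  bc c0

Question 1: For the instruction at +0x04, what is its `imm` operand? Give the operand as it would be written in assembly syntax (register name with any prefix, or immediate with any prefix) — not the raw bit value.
+0x04: 2d a7 ⇒ word 0x2da7 (big)
  opcode bits[15:12]=0x2: sbi/RI
  rd@[11:8]=0xd ⇒ R13
  imm@[7:0]=0xa7 ⇒ #167

#167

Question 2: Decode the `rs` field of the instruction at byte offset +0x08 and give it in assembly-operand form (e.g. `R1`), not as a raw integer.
R7

off 0x08: read b0 70 as big → 0xb070
  opcode bits[15:12]=0xb: store/RR
  rd@[11:8]=0x0 ⇒ R0
  rs@[7:4]=0x7 ⇒ R7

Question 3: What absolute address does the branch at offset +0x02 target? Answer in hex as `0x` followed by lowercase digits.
0x5a4e

@+02  big-endian(90 02) = 0x9002
  top 4b → 0x9 → goto [J]
  imm: (w>>0)&0xfff=0x2 → #2
  target = base 0x5a48 + off 0x02 + 2 + imm 2 = 0x5a4e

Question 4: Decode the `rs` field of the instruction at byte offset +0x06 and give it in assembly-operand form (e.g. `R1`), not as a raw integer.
R10

off 0x06: read 8a a0 as big → 0x8aa0
  opcode bits[15:12]=0x8: shl/RR
  rd@[11:8]=0xa ⇒ R10
  rs@[7:4]=0xa ⇒ R10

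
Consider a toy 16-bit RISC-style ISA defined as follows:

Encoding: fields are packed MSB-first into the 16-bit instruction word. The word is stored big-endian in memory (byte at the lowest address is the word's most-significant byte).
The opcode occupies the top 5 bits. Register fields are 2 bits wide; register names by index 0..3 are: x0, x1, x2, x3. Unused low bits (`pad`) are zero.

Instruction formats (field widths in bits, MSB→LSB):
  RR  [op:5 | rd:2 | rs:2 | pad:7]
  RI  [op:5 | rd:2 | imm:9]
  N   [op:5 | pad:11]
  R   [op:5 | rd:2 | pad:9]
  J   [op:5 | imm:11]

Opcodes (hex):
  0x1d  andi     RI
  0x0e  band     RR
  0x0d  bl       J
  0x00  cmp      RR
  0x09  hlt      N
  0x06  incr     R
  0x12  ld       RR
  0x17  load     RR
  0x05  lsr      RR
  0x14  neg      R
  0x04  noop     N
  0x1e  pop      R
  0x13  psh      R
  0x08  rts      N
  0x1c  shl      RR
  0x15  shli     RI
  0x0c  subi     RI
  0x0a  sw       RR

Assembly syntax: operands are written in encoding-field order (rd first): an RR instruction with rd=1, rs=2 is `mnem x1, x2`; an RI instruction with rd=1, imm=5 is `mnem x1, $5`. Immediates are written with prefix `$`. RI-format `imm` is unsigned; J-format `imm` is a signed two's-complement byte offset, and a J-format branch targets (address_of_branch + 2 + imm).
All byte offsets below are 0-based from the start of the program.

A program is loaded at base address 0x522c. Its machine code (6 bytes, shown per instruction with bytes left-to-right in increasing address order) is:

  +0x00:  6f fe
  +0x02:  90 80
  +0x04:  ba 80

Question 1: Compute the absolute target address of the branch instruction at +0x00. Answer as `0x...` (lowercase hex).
0x522c

off 0x00: read 6f fe as big → 0x6ffe
  op=0x6ffe>>11=0xd ⇒ bl (J)
  imm: (w>>0)&0x7ff=0x7fe (s11→-2) → $-2
  target = base 0x522c + off 0x00 + 2 + imm -2 = 0x522c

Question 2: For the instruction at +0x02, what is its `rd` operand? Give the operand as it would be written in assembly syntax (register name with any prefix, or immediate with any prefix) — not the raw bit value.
x0

+0x02: 90 80 ⇒ word 0x9080 (big)
  opcode bits[15:11]=0x12: ld/RR
  rd@[10:9]=0x0 ⇒ x0
  rs@[8:7]=0x1 ⇒ x1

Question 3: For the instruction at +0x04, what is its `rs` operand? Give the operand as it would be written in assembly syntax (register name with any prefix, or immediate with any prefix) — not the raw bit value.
@+04  big-endian(ba 80) = 0xba80
  opcode bits[15:11]=0x17: load/RR
  rd@[10:9]=0x1 ⇒ x1
  rs@[8:7]=0x1 ⇒ x1

x1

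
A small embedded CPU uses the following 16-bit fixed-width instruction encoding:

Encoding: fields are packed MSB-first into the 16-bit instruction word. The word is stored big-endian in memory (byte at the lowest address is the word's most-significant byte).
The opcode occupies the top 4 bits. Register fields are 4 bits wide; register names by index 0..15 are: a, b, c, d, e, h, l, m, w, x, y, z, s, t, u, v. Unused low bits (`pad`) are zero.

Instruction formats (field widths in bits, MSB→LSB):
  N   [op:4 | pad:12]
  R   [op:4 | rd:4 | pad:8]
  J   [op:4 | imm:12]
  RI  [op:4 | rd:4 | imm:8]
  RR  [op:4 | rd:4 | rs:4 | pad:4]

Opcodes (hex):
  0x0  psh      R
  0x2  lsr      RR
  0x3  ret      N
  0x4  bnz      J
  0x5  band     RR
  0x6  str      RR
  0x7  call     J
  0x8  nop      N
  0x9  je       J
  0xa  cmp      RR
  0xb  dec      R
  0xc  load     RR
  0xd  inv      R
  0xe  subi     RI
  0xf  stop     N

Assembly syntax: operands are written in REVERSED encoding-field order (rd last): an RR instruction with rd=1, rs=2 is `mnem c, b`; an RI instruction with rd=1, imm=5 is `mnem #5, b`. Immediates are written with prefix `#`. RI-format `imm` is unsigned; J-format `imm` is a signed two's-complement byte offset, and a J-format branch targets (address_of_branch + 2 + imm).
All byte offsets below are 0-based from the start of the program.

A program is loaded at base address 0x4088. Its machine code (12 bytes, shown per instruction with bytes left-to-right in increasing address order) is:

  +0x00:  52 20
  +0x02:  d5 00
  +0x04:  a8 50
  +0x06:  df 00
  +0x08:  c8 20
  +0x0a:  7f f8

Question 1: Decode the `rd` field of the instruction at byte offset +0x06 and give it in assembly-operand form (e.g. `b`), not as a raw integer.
v

off 0x06: read df 00 as big → 0xdf00
  opcode bits[15:12]=0xd: inv/R
  rd: (w>>8)&0xf=0xf → v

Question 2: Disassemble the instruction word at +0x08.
load c, w

off 0x08: read c8 20 as big → 0xc820
  op=0xc820>>12=0xc ⇒ load (RR)
  [11:8] rd=8 = w
  [7:4] rs=2 = c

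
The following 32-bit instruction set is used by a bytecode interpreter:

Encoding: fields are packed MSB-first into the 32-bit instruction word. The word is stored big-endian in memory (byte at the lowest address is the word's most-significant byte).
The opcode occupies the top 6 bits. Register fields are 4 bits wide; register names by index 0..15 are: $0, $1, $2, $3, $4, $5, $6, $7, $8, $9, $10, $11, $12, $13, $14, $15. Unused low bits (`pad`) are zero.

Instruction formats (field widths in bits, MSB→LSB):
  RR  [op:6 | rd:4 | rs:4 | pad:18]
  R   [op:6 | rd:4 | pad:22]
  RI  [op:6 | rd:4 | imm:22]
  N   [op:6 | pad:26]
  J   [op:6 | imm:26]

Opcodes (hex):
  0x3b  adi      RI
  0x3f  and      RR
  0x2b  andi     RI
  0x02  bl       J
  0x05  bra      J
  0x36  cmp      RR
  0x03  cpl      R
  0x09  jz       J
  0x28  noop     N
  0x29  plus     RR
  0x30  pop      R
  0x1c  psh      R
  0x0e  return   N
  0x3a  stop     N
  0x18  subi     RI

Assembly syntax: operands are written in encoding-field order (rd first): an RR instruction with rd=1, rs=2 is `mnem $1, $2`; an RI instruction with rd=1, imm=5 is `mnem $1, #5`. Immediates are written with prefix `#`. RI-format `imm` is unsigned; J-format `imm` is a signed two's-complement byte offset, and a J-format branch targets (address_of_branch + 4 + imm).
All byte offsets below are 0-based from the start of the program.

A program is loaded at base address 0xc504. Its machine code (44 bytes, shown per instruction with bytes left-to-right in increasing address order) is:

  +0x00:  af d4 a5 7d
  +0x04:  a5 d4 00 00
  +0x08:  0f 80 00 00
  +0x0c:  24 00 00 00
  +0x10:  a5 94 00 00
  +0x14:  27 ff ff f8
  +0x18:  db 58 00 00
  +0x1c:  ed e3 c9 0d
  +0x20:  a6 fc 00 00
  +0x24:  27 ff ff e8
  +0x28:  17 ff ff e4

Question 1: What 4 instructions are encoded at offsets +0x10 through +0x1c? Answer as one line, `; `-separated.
[10] a5 94 00 00 → 0xa5940000
  top 6b → 0x29 → plus [RR]
  rd: (w>>22)&0xf=0x6 → $6
  rs: (w>>18)&0xf=0x5 → $5
[14] 27 ff ff f8 → 0x27fffff8
  top 6b → 0x9 → jz [J]
  imm: (w>>0)&0x3ffffff=0x3fffff8 (s26→-8) → #-8
[18] db 58 00 00 → 0xdb580000
  top 6b → 0x36 → cmp [RR]
  rd: (w>>22)&0xf=0xd → $13
  rs: (w>>18)&0xf=0x6 → $6
[1c] ed e3 c9 0d → 0xede3c90d
  top 6b → 0x3b → adi [RI]
  rd: (w>>22)&0xf=0x7 → $7
  imm: (w>>0)&0x3fffff=0x23c90d → #2345229

plus $6, $5; jz #-8; cmp $13, $6; adi $7, #2345229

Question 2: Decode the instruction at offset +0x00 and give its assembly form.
off 0x00: read af d4 a5 7d as big → 0xafd4a57d
  op=0xafd4a57d>>26=0x2b ⇒ andi (RI)
  rd: (w>>22)&0xf=0xf → $15
  imm: (w>>0)&0x3fffff=0x14a57d → #1353085

andi $15, #1353085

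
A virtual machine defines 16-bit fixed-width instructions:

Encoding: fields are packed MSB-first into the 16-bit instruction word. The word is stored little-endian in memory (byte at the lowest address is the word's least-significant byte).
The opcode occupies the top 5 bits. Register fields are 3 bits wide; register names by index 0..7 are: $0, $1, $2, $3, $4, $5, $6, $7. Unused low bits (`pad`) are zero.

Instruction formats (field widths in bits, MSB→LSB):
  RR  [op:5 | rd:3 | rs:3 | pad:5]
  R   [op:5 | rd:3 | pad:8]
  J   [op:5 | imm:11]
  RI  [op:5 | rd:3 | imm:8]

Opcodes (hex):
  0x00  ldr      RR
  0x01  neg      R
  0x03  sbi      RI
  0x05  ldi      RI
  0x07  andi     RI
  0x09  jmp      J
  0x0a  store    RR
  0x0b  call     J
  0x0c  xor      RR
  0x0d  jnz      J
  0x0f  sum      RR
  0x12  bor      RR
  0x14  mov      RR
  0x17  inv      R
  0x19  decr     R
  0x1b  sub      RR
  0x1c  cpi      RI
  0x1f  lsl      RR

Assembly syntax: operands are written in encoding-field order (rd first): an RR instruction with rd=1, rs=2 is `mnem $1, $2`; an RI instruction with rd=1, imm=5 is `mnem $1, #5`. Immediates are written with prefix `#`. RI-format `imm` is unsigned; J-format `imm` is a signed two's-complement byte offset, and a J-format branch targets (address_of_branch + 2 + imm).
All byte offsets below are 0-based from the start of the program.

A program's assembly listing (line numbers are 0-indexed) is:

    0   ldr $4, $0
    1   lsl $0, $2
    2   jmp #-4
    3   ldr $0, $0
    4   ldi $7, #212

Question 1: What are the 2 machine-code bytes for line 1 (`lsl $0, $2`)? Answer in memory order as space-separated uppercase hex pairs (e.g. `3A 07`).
40 F8

L1: lsl op=0x1f:5|rd=0:3|rs=2:3|pad=0:5 ⇒ 0xf840 ⇒ little 40 f8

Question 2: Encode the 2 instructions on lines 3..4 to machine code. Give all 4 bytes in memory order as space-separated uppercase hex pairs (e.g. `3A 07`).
L3: ldr op=0x0:5|rd=0:3|rs=0:3|pad=0:5 ⇒ 0x0000 ⇒ little 00 00
L4: ldi op=0x5:5|rd=7:3|imm=212:8 ⇒ 0x2fd4 ⇒ little d4 2f

00 00 D4 2F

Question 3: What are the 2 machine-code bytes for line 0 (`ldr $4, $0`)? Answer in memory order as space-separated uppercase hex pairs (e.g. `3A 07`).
L0: ldr op=0x0:5|rd=4:3|rs=0:3|pad=0:5 ⇒ 0x0400 ⇒ little 00 04

00 04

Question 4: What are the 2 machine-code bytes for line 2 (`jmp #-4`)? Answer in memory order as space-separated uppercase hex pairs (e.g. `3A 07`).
line 2 (jmp): pack op=0x9:5|imm=-4:11 = 0x4ffc; little→ fc 4f

FC 4F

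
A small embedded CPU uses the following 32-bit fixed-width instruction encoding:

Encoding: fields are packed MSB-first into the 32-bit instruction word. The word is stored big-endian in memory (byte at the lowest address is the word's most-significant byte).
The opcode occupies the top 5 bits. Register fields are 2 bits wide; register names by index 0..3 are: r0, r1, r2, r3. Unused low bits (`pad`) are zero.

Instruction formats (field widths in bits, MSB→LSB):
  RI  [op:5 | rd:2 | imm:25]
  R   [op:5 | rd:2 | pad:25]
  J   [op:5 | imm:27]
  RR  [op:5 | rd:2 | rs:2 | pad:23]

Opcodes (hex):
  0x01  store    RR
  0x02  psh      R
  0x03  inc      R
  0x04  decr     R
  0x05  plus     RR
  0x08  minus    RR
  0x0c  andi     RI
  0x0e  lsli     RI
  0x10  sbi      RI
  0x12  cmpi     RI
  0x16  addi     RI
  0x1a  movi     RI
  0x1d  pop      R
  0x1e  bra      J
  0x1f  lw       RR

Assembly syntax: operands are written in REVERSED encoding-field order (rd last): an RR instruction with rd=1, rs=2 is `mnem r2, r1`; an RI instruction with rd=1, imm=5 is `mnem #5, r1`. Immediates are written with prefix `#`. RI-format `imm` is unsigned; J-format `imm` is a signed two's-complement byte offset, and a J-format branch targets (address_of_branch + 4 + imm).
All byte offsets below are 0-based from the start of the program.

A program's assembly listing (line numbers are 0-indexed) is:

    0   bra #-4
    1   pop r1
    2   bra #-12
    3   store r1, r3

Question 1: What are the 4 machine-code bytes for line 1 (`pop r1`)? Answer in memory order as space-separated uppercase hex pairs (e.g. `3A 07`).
L1: pop op=0x1d:5|rd=1:2|pad=0:25 ⇒ 0xea000000 ⇒ big ea 00 00 00

EA 00 00 00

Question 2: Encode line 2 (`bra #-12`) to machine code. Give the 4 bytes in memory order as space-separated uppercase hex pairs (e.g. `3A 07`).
F7 FF FF F4

2. bra fields op=0x1e:5|imm=-12:27 → word f7fffff4h → f7 ff ff f4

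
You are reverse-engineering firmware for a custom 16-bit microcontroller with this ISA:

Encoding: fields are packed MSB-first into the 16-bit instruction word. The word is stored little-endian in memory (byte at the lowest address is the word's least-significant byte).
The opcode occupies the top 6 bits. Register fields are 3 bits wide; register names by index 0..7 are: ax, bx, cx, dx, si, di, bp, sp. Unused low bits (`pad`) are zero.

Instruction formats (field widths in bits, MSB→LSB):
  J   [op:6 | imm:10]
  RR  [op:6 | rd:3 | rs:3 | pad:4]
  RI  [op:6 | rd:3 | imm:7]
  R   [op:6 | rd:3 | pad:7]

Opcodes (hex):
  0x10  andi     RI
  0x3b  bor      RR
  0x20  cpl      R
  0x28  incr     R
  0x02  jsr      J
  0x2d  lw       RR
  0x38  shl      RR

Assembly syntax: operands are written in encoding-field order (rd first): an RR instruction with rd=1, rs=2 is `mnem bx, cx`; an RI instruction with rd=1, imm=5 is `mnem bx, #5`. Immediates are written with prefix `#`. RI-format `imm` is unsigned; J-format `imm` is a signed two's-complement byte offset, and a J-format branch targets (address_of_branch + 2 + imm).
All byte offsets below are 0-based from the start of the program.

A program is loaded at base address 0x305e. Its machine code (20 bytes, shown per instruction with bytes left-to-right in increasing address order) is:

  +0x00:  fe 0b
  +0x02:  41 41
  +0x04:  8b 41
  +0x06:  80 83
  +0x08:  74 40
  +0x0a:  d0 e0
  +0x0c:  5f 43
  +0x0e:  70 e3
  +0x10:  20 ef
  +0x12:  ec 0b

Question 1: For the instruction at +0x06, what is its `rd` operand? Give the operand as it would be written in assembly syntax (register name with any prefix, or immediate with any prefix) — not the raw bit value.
off 0x06: read 80 83 as little → 0x8380
  opcode bits[15:10]=0x20: cpl/R
  rd: (w>>7)&0x7=0x7 → sp

sp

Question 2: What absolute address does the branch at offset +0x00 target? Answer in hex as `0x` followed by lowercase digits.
0x305e

[00] fe 0b → 0x0bfe
  top 6b → 0x2 → jsr [J]
  imm@[9:0]=0x3fe (s10→-2) ⇒ #-2
  target = base 0x305e + off 0x00 + 2 + imm -2 = 0x305e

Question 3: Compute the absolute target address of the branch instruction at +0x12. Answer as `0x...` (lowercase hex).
@+12  little-endian(ec 0b) = 0x0bec
  op=0x0bec>>10=0x2 ⇒ jsr (J)
  imm@[9:0]=0x3ec (s10→-20) ⇒ #-20
  target = base 0x305e + off 0x12 + 2 + imm -20 = 0x305e

0x305e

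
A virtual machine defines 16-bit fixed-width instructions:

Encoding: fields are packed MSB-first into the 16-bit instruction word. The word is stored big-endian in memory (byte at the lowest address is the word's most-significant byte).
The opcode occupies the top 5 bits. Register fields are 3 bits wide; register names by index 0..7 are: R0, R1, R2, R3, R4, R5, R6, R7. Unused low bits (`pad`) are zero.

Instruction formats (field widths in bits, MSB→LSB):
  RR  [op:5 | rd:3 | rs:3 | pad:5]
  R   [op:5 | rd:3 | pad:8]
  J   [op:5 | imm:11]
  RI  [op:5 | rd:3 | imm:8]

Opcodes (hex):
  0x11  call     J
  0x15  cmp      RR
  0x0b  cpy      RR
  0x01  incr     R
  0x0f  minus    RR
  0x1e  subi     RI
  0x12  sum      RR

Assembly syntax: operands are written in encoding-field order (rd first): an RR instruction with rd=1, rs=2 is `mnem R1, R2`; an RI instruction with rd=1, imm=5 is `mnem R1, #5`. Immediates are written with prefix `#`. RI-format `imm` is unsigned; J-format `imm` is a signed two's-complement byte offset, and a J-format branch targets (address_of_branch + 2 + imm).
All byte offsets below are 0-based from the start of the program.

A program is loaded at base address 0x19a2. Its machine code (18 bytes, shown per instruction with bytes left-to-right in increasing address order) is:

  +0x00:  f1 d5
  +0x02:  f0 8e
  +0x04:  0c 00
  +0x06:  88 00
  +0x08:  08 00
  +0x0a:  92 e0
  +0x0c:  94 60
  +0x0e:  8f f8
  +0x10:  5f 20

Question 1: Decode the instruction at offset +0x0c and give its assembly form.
sum R4, R3

@+0c  big-endian(94 60) = 0x9460
  op=0x9460>>11=0x12 ⇒ sum (RR)
  [10:8] rd=4 = R4
  [7:5] rs=3 = R3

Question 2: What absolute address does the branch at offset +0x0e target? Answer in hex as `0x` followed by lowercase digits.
[0e] 8f f8 → 0x8ff8
  opcode bits[15:11]=0x11: call/J
  imm: (w>>0)&0x7ff=0x7f8 (s11→-8) → #-8
  target = base 0x19a2 + off 0x0e + 2 + imm -8 = 0x19aa

0x19aa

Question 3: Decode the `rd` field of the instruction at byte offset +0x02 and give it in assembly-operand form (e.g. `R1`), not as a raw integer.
@+02  big-endian(f0 8e) = 0xf08e
  op=0xf08e>>11=0x1e ⇒ subi (RI)
  rd: (w>>8)&0x7=0x0 → R0
  imm: (w>>0)&0xff=0x8e → #142

R0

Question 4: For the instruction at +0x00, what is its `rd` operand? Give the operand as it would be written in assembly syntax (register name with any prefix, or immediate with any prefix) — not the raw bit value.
+0x00: f1 d5 ⇒ word 0xf1d5 (big)
  top 5b → 0x1e → subi [RI]
  [10:8] rd=1 = R1
  [7:0] imm=213 = #213

R1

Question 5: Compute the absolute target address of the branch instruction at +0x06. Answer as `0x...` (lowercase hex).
0x19aa

[06] 88 00 → 0x8800
  top 5b → 0x11 → call [J]
  imm: (w>>0)&0x7ff=0x0 → #0
  target = base 0x19a2 + off 0x06 + 2 + imm 0 = 0x19aa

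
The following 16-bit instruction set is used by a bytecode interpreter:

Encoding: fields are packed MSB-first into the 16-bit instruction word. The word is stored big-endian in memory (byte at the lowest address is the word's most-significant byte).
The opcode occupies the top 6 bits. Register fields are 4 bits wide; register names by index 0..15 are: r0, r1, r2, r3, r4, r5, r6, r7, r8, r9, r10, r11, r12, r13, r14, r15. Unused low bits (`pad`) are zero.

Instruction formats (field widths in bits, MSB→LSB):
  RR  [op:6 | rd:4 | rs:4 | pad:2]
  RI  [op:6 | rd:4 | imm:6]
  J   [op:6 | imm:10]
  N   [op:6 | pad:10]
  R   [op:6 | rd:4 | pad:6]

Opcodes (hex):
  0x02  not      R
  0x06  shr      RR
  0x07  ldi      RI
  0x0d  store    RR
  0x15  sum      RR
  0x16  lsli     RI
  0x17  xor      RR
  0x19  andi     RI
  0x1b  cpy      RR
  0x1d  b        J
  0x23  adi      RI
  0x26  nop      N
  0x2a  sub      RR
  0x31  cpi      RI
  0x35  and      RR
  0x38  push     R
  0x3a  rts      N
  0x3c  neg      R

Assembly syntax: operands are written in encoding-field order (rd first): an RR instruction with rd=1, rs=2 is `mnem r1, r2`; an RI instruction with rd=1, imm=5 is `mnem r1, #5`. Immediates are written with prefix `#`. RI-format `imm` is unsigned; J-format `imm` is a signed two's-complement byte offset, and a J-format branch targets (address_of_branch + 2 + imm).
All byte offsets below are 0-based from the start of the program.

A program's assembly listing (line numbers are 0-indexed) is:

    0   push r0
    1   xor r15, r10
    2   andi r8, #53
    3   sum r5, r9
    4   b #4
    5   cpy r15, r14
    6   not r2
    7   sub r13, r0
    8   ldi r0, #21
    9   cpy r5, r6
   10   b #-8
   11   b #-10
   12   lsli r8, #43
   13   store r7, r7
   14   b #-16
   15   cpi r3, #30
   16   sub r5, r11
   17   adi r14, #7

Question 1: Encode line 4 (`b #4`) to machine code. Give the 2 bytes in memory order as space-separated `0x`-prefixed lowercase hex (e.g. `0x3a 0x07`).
L4: b op=0x1d:6|imm=4:10 ⇒ 0x7404 ⇒ big 74 04

0x74 0x04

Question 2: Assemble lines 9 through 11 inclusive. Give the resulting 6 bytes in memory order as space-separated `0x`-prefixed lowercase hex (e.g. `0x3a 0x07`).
0x6d 0x58 0x77 0xf8 0x77 0xf6

L9: cpy op=0x1b:6|rd=5:4|rs=6:4|pad=0:2 ⇒ 0x6d58 ⇒ big 6d 58
L10: b op=0x1d:6|imm=-8:10 ⇒ 0x77f8 ⇒ big 77 f8
L11: b op=0x1d:6|imm=-10:10 ⇒ 0x77f6 ⇒ big 77 f6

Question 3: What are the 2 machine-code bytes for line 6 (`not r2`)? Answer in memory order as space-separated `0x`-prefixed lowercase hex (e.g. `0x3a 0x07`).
0x08 0x80

6. not fields op=0x2:6|rd=2:4|pad=0:6 → word 0880h → 08 80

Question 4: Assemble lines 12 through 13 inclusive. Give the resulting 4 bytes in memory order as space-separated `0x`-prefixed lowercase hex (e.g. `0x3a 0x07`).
0x5a 0x2b 0x35 0xdc

L12: lsli op=0x16:6|rd=8:4|imm=43:6 ⇒ 0x5a2b ⇒ big 5a 2b
L13: store op=0xd:6|rd=7:4|rs=7:4|pad=0:2 ⇒ 0x35dc ⇒ big 35 dc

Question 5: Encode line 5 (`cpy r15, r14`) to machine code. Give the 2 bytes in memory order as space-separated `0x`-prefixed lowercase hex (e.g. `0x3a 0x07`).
0x6f 0xf8

5. cpy fields op=0x1b:6|rd=15:4|rs=14:4|pad=0:2 → word 6ff8h → 6f f8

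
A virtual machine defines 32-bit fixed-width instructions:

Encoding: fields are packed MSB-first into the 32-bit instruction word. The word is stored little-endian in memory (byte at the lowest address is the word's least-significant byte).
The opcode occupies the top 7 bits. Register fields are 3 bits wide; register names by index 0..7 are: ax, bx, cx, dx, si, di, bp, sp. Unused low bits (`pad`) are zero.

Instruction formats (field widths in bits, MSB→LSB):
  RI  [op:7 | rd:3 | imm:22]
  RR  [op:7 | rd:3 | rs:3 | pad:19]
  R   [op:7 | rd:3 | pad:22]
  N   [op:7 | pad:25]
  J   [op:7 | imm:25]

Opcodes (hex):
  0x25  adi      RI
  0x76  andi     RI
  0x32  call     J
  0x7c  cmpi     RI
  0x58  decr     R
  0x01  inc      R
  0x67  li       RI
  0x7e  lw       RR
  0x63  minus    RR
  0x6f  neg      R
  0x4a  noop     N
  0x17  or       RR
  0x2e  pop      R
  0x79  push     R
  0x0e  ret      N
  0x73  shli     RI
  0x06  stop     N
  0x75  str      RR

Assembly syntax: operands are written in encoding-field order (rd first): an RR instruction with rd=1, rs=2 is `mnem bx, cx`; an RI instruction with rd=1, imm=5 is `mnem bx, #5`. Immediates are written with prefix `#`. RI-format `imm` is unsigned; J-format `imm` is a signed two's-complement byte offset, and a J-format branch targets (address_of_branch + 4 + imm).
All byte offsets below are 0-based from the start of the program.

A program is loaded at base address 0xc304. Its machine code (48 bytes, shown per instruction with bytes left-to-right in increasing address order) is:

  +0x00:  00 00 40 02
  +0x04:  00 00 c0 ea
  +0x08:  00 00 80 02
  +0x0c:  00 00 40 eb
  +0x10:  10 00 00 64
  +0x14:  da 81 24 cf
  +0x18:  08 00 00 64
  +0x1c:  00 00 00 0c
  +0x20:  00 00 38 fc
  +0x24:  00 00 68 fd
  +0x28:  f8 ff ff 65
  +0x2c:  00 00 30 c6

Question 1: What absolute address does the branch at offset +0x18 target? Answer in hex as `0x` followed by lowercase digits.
0xc328

off 0x18: read 08 00 00 64 as little → 0x64000008
  opcode bits[31:25]=0x32: call/J
  [24:0] imm=8 = #8
  target = base 0xc304 + off 0x18 + 4 + imm 8 = 0xc328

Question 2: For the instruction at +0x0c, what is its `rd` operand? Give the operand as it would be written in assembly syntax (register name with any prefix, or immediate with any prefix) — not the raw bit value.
[0c] 00 00 40 eb → 0xeb400000
  opcode bits[31:25]=0x75: str/RR
  rd@[24:22]=0x5 ⇒ di
  rs@[21:19]=0x0 ⇒ ax

di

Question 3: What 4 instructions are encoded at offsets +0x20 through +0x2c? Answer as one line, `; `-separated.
lw ax, sp; lw di, di; call #-8; minus ax, bp

+0x20: 00 00 38 fc ⇒ word 0xfc380000 (little)
  opcode bits[31:25]=0x7e: lw/RR
  rd: (w>>22)&0x7=0x0 → ax
  rs: (w>>19)&0x7=0x7 → sp
+0x24: 00 00 68 fd ⇒ word 0xfd680000 (little)
  opcode bits[31:25]=0x7e: lw/RR
  rd: (w>>22)&0x7=0x5 → di
  rs: (w>>19)&0x7=0x5 → di
+0x28: f8 ff ff 65 ⇒ word 0x65fffff8 (little)
  opcode bits[31:25]=0x32: call/J
  imm: (w>>0)&0x1ffffff=0x1fffff8 (s25→-8) → #-8
+0x2c: 00 00 30 c6 ⇒ word 0xc6300000 (little)
  opcode bits[31:25]=0x63: minus/RR
  rd: (w>>22)&0x7=0x0 → ax
  rs: (w>>19)&0x7=0x6 → bp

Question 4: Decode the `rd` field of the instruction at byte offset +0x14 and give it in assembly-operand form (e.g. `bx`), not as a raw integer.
@+14  little-endian(da 81 24 cf) = 0xcf2481da
  top 7b → 0x67 → li [RI]
  rd: (w>>22)&0x7=0x4 → si
  imm: (w>>0)&0x3fffff=0x2481da → #2392538

si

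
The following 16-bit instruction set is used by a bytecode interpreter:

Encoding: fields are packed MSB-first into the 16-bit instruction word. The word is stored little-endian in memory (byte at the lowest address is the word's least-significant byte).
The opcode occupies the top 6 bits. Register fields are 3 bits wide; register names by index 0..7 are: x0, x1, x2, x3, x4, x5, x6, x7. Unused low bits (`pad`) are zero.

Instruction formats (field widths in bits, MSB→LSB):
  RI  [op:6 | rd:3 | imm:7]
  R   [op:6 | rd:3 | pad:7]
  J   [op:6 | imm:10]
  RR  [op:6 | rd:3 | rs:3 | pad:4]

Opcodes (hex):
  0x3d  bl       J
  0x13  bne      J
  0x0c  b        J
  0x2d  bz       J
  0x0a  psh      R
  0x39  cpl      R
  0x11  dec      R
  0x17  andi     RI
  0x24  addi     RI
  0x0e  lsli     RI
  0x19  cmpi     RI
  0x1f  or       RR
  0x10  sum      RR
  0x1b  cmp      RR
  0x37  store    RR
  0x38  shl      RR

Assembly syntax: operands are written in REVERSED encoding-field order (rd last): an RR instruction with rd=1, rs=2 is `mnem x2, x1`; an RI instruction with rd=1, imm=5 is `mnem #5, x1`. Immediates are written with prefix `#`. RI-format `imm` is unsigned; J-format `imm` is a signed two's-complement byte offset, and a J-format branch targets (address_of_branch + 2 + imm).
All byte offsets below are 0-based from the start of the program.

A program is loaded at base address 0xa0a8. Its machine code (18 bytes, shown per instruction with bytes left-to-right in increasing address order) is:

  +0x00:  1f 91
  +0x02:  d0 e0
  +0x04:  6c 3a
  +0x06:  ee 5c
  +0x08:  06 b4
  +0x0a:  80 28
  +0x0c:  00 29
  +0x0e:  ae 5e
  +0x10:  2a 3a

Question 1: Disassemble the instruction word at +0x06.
andi #110, x1

+0x06: ee 5c ⇒ word 0x5cee (little)
  opcode bits[15:10]=0x17: andi/RI
  rd@[9:7]=0x1 ⇒ x1
  imm@[6:0]=0x6e ⇒ #110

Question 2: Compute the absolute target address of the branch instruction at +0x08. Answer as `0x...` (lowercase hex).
0xa0b8

[08] 06 b4 → 0xb406
  top 6b → 0x2d → bz [J]
  imm: (w>>0)&0x3ff=0x6 → #6
  target = base 0xa0a8 + off 0x08 + 2 + imm 6 = 0xa0b8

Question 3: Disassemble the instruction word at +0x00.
@+00  little-endian(1f 91) = 0x911f
  op=0x911f>>10=0x24 ⇒ addi (RI)
  rd: (w>>7)&0x7=0x2 → x2
  imm: (w>>0)&0x7f=0x1f → #31

addi #31, x2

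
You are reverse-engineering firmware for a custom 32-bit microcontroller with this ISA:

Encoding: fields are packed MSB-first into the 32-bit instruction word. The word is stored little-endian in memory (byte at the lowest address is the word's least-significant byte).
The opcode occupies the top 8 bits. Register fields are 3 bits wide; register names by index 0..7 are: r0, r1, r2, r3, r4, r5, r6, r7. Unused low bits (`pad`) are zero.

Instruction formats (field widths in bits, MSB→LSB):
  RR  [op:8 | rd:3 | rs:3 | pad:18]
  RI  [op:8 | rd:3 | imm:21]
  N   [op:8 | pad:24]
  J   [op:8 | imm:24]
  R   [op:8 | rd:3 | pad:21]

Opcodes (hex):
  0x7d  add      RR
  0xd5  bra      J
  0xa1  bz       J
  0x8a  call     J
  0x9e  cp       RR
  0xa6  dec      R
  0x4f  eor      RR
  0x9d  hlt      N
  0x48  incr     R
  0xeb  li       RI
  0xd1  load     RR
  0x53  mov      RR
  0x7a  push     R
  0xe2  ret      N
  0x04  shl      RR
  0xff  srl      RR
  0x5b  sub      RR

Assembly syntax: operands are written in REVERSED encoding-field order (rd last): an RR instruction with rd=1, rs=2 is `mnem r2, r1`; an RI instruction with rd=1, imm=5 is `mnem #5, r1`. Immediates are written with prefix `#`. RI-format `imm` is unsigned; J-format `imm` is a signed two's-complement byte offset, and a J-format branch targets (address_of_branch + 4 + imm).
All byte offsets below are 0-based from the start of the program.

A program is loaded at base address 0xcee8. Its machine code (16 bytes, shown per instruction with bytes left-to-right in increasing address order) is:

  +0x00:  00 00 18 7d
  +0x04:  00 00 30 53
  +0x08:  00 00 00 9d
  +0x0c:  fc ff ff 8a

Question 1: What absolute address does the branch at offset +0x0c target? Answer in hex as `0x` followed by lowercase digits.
[0c] fc ff ff 8a → 0x8afffffc
  top 8b → 0x8a → call [J]
  [23:0] imm=16777212 (s24→-4) = #-4
  target = base 0xcee8 + off 0x0c + 4 + imm -4 = 0xcef4

0xcef4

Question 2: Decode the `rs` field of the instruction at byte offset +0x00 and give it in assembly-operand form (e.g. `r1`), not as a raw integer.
r6

@+00  little-endian(00 00 18 7d) = 0x7d180000
  op=0x7d180000>>24=0x7d ⇒ add (RR)
  rd@[23:21]=0x0 ⇒ r0
  rs@[20:18]=0x6 ⇒ r6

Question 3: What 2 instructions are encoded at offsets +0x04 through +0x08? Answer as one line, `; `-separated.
mov r4, r1; hlt

off 0x04: read 00 00 30 53 as little → 0x53300000
  top 8b → 0x53 → mov [RR]
  [23:21] rd=1 = r1
  [20:18] rs=4 = r4
off 0x08: read 00 00 00 9d as little → 0x9d000000
  top 8b → 0x9d → hlt [N]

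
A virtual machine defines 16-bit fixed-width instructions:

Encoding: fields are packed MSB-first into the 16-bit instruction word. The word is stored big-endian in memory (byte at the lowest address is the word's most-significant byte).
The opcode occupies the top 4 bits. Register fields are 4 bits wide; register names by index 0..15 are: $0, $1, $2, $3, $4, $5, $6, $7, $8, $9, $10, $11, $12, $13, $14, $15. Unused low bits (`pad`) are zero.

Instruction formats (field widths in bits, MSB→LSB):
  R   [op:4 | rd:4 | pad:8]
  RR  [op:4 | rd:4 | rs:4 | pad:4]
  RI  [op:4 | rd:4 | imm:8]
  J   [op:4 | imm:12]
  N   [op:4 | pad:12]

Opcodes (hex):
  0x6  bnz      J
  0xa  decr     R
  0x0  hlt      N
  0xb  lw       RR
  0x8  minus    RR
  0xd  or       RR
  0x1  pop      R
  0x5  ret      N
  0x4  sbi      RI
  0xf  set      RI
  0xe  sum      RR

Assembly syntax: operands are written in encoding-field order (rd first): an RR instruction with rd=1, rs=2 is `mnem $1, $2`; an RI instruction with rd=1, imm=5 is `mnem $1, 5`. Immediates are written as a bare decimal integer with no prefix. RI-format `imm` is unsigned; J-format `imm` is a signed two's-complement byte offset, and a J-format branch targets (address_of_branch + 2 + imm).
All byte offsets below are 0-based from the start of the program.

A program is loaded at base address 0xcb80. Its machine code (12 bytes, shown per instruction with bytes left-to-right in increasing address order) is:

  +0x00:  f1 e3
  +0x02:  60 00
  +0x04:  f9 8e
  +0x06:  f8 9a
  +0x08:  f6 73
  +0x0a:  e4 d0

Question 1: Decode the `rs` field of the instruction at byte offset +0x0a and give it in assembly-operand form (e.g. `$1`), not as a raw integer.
$13

@+0a  big-endian(e4 d0) = 0xe4d0
  op=0xe4d0>>12=0xe ⇒ sum (RR)
  rd@[11:8]=0x4 ⇒ $4
  rs@[7:4]=0xd ⇒ $13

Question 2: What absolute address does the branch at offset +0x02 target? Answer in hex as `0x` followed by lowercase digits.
0xcb84

+0x02: 60 00 ⇒ word 0x6000 (big)
  op=0x6000>>12=0x6 ⇒ bnz (J)
  imm@[11:0]=0x0 ⇒ 0
  target = base 0xcb80 + off 0x02 + 2 + imm 0 = 0xcb84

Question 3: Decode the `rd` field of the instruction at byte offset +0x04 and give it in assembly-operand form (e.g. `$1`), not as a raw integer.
$9

+0x04: f9 8e ⇒ word 0xf98e (big)
  top 4b → 0xf → set [RI]
  [11:8] rd=9 = $9
  [7:0] imm=142 = 142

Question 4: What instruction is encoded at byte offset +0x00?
set $1, 227

+0x00: f1 e3 ⇒ word 0xf1e3 (big)
  top 4b → 0xf → set [RI]
  rd@[11:8]=0x1 ⇒ $1
  imm@[7:0]=0xe3 ⇒ 227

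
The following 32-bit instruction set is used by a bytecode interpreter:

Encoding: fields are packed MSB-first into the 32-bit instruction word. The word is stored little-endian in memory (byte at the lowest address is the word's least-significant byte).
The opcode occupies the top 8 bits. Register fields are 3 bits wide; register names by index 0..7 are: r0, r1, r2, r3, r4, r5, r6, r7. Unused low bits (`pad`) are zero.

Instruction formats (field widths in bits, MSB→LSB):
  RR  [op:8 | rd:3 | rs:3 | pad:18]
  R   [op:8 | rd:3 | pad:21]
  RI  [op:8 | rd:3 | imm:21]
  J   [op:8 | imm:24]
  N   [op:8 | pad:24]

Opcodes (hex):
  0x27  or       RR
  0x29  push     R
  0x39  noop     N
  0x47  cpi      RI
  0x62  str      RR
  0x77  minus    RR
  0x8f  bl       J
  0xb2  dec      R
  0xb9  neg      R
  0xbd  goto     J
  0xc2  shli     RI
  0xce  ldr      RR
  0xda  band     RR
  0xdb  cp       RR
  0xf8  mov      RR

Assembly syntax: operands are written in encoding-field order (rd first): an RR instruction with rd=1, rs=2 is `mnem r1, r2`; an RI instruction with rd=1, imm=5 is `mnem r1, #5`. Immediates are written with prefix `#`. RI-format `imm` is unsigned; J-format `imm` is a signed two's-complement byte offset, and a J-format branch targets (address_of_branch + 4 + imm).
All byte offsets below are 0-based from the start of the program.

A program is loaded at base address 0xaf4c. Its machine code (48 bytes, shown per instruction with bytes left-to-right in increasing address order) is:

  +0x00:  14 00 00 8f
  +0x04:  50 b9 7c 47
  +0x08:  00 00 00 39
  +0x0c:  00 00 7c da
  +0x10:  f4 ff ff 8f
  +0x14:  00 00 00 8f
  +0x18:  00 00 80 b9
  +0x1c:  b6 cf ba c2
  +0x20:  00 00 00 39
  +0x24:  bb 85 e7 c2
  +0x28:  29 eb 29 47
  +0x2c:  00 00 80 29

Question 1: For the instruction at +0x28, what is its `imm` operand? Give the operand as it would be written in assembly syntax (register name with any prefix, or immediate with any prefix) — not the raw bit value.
off 0x28: read 29 eb 29 47 as little → 0x4729eb29
  top 8b → 0x47 → cpi [RI]
  rd@[23:21]=0x1 ⇒ r1
  imm@[20:0]=0x9eb29 ⇒ #650025

#650025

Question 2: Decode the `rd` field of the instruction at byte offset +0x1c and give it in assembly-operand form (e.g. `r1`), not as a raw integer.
+0x1c: b6 cf ba c2 ⇒ word 0xc2bacfb6 (little)
  opcode bits[31:24]=0xc2: shli/RI
  rd: (w>>21)&0x7=0x5 → r5
  imm: (w>>0)&0x1fffff=0x1acfb6 → #1757110

r5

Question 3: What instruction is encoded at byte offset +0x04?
cpi r3, #1882448

@+04  little-endian(50 b9 7c 47) = 0x477cb950
  op=0x477cb950>>24=0x47 ⇒ cpi (RI)
  [23:21] rd=3 = r3
  [20:0] imm=1882448 = #1882448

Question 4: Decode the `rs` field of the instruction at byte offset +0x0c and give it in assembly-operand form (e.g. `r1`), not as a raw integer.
off 0x0c: read 00 00 7c da as little → 0xda7c0000
  top 8b → 0xda → band [RR]
  rd: (w>>21)&0x7=0x3 → r3
  rs: (w>>18)&0x7=0x7 → r7

r7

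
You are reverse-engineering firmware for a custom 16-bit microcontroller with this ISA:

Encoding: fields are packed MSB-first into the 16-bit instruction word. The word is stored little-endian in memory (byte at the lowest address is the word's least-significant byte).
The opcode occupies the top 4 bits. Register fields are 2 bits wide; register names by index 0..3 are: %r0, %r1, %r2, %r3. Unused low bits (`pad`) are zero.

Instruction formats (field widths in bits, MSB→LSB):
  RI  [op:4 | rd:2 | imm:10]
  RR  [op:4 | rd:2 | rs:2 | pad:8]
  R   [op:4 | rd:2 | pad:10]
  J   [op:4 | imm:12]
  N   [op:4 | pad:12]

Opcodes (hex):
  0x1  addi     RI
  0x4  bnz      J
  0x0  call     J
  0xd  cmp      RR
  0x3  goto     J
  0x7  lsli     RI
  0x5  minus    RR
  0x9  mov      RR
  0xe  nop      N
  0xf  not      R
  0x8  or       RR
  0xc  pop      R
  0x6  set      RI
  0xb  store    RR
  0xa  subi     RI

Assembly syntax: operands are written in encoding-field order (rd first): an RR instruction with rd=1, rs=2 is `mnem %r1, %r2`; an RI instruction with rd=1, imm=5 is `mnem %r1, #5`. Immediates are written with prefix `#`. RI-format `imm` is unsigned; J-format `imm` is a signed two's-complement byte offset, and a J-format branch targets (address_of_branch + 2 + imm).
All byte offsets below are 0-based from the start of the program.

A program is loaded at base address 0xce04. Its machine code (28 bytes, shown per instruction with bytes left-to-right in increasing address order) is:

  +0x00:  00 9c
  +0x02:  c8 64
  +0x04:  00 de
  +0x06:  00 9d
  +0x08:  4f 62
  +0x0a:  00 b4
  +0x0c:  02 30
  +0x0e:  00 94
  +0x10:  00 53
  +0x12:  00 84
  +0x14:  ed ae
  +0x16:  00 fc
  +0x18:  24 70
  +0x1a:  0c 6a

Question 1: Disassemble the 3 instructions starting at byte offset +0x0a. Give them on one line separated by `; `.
@+0a  little-endian(00 b4) = 0xb400
  opcode bits[15:12]=0xb: store/RR
  rd: (w>>10)&0x3=0x1 → %r1
  rs: (w>>8)&0x3=0x0 → %r0
@+0c  little-endian(02 30) = 0x3002
  opcode bits[15:12]=0x3: goto/J
  imm: (w>>0)&0xfff=0x2 → #2
@+0e  little-endian(00 94) = 0x9400
  opcode bits[15:12]=0x9: mov/RR
  rd: (w>>10)&0x3=0x1 → %r1
  rs: (w>>8)&0x3=0x0 → %r0

store %r1, %r0; goto #2; mov %r1, %r0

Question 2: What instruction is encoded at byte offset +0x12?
@+12  little-endian(00 84) = 0x8400
  top 4b → 0x8 → or [RR]
  rd@[11:10]=0x1 ⇒ %r1
  rs@[9:8]=0x0 ⇒ %r0

or %r1, %r0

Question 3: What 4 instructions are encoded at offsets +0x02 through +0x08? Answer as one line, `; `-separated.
+0x02: c8 64 ⇒ word 0x64c8 (little)
  top 4b → 0x6 → set [RI]
  rd: (w>>10)&0x3=0x1 → %r1
  imm: (w>>0)&0x3ff=0xc8 → #200
+0x04: 00 de ⇒ word 0xde00 (little)
  top 4b → 0xd → cmp [RR]
  rd: (w>>10)&0x3=0x3 → %r3
  rs: (w>>8)&0x3=0x2 → %r2
+0x06: 00 9d ⇒ word 0x9d00 (little)
  top 4b → 0x9 → mov [RR]
  rd: (w>>10)&0x3=0x3 → %r3
  rs: (w>>8)&0x3=0x1 → %r1
+0x08: 4f 62 ⇒ word 0x624f (little)
  top 4b → 0x6 → set [RI]
  rd: (w>>10)&0x3=0x0 → %r0
  imm: (w>>0)&0x3ff=0x24f → #591

set %r1, #200; cmp %r3, %r2; mov %r3, %r1; set %r0, #591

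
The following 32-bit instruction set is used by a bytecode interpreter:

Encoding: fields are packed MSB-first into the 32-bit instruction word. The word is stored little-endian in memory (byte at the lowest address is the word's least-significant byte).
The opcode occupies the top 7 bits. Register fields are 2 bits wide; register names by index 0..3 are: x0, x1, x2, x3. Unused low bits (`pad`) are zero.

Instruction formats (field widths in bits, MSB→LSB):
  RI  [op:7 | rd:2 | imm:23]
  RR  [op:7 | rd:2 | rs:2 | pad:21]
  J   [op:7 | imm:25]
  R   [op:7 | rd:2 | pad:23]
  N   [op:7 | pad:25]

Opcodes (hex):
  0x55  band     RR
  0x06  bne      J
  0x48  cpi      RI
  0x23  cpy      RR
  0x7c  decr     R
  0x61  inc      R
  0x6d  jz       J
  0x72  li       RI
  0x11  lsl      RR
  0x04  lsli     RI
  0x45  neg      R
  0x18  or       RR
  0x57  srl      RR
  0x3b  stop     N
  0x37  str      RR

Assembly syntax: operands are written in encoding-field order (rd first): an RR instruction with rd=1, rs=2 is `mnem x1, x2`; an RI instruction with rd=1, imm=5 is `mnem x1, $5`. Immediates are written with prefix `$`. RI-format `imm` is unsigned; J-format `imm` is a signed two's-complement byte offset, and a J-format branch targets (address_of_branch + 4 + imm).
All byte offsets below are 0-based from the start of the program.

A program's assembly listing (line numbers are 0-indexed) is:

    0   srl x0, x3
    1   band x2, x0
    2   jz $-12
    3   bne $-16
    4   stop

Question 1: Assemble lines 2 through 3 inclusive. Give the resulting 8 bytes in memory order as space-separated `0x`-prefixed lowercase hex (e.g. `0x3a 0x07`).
0xf4 0xff 0xff 0xdb 0xf0 0xff 0xff 0x0d

2. jz fields op=0x6d:7|imm=-12:25 → word dbfffff4h → f4 ff ff db
3. bne fields op=0x6:7|imm=-16:25 → word 0dfffff0h → f0 ff ff 0d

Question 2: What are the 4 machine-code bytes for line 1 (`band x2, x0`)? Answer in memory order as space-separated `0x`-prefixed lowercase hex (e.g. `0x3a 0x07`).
L1: band op=0x55:7|rd=2:2|rs=0:2|pad=0:21 ⇒ 0xab000000 ⇒ little 00 00 00 ab

0x00 0x00 0x00 0xab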